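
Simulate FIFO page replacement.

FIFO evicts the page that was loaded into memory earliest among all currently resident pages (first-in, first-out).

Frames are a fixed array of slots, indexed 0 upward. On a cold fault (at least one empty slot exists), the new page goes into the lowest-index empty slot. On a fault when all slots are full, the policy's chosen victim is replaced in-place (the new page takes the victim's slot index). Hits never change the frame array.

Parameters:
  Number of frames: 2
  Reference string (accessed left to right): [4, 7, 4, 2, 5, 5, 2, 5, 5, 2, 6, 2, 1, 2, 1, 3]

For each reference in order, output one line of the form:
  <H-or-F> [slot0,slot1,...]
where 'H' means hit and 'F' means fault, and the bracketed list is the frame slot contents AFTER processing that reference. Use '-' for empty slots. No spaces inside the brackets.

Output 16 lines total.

F [4,-]
F [4,7]
H [4,7]
F [2,7]
F [2,5]
H [2,5]
H [2,5]
H [2,5]
H [2,5]
H [2,5]
F [6,5]
F [6,2]
F [1,2]
H [1,2]
H [1,2]
F [1,3]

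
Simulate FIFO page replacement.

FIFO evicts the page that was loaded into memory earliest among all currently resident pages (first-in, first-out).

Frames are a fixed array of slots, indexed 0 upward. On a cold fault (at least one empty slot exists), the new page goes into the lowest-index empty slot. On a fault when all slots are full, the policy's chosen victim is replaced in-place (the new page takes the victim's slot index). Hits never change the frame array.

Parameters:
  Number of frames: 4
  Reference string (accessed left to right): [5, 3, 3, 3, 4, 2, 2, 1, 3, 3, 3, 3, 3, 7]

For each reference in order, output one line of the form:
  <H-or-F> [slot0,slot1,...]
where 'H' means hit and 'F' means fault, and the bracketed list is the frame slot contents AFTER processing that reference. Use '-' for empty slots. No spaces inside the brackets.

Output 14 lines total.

F [5,-,-,-]
F [5,3,-,-]
H [5,3,-,-]
H [5,3,-,-]
F [5,3,4,-]
F [5,3,4,2]
H [5,3,4,2]
F [1,3,4,2]
H [1,3,4,2]
H [1,3,4,2]
H [1,3,4,2]
H [1,3,4,2]
H [1,3,4,2]
F [1,7,4,2]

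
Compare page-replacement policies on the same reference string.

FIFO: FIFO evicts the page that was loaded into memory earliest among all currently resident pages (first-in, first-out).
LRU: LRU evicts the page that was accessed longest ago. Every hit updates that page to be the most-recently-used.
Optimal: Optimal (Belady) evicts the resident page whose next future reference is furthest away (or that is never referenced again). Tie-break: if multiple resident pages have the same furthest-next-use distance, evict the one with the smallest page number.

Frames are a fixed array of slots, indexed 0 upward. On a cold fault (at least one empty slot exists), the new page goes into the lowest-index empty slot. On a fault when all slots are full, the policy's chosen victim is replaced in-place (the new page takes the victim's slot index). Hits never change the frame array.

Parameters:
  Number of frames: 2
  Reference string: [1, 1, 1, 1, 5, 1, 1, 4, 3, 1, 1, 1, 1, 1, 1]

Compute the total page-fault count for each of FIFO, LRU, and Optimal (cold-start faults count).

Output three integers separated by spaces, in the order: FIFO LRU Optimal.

Answer: 5 5 4

Derivation:
--- FIFO ---
  step 0: ref 1 -> FAULT, frames=[1,-] (faults so far: 1)
  step 1: ref 1 -> HIT, frames=[1,-] (faults so far: 1)
  step 2: ref 1 -> HIT, frames=[1,-] (faults so far: 1)
  step 3: ref 1 -> HIT, frames=[1,-] (faults so far: 1)
  step 4: ref 5 -> FAULT, frames=[1,5] (faults so far: 2)
  step 5: ref 1 -> HIT, frames=[1,5] (faults so far: 2)
  step 6: ref 1 -> HIT, frames=[1,5] (faults so far: 2)
  step 7: ref 4 -> FAULT, evict 1, frames=[4,5] (faults so far: 3)
  step 8: ref 3 -> FAULT, evict 5, frames=[4,3] (faults so far: 4)
  step 9: ref 1 -> FAULT, evict 4, frames=[1,3] (faults so far: 5)
  step 10: ref 1 -> HIT, frames=[1,3] (faults so far: 5)
  step 11: ref 1 -> HIT, frames=[1,3] (faults so far: 5)
  step 12: ref 1 -> HIT, frames=[1,3] (faults so far: 5)
  step 13: ref 1 -> HIT, frames=[1,3] (faults so far: 5)
  step 14: ref 1 -> HIT, frames=[1,3] (faults so far: 5)
  FIFO total faults: 5
--- LRU ---
  step 0: ref 1 -> FAULT, frames=[1,-] (faults so far: 1)
  step 1: ref 1 -> HIT, frames=[1,-] (faults so far: 1)
  step 2: ref 1 -> HIT, frames=[1,-] (faults so far: 1)
  step 3: ref 1 -> HIT, frames=[1,-] (faults so far: 1)
  step 4: ref 5 -> FAULT, frames=[1,5] (faults so far: 2)
  step 5: ref 1 -> HIT, frames=[1,5] (faults so far: 2)
  step 6: ref 1 -> HIT, frames=[1,5] (faults so far: 2)
  step 7: ref 4 -> FAULT, evict 5, frames=[1,4] (faults so far: 3)
  step 8: ref 3 -> FAULT, evict 1, frames=[3,4] (faults so far: 4)
  step 9: ref 1 -> FAULT, evict 4, frames=[3,1] (faults so far: 5)
  step 10: ref 1 -> HIT, frames=[3,1] (faults so far: 5)
  step 11: ref 1 -> HIT, frames=[3,1] (faults so far: 5)
  step 12: ref 1 -> HIT, frames=[3,1] (faults so far: 5)
  step 13: ref 1 -> HIT, frames=[3,1] (faults so far: 5)
  step 14: ref 1 -> HIT, frames=[3,1] (faults so far: 5)
  LRU total faults: 5
--- Optimal ---
  step 0: ref 1 -> FAULT, frames=[1,-] (faults so far: 1)
  step 1: ref 1 -> HIT, frames=[1,-] (faults so far: 1)
  step 2: ref 1 -> HIT, frames=[1,-] (faults so far: 1)
  step 3: ref 1 -> HIT, frames=[1,-] (faults so far: 1)
  step 4: ref 5 -> FAULT, frames=[1,5] (faults so far: 2)
  step 5: ref 1 -> HIT, frames=[1,5] (faults so far: 2)
  step 6: ref 1 -> HIT, frames=[1,5] (faults so far: 2)
  step 7: ref 4 -> FAULT, evict 5, frames=[1,4] (faults so far: 3)
  step 8: ref 3 -> FAULT, evict 4, frames=[1,3] (faults so far: 4)
  step 9: ref 1 -> HIT, frames=[1,3] (faults so far: 4)
  step 10: ref 1 -> HIT, frames=[1,3] (faults so far: 4)
  step 11: ref 1 -> HIT, frames=[1,3] (faults so far: 4)
  step 12: ref 1 -> HIT, frames=[1,3] (faults so far: 4)
  step 13: ref 1 -> HIT, frames=[1,3] (faults so far: 4)
  step 14: ref 1 -> HIT, frames=[1,3] (faults so far: 4)
  Optimal total faults: 4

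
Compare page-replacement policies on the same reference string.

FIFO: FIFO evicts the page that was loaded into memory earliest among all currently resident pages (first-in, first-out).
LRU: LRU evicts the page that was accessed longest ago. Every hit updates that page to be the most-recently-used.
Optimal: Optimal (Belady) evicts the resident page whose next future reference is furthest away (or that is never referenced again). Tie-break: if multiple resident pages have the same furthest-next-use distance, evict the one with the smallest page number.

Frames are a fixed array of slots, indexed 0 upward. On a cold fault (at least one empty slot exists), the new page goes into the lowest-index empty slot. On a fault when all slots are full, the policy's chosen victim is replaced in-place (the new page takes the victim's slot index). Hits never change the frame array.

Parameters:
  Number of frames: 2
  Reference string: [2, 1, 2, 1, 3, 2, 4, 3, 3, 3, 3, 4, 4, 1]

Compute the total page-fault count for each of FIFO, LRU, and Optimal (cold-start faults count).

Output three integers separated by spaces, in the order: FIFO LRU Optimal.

--- FIFO ---
  step 0: ref 2 -> FAULT, frames=[2,-] (faults so far: 1)
  step 1: ref 1 -> FAULT, frames=[2,1] (faults so far: 2)
  step 2: ref 2 -> HIT, frames=[2,1] (faults so far: 2)
  step 3: ref 1 -> HIT, frames=[2,1] (faults so far: 2)
  step 4: ref 3 -> FAULT, evict 2, frames=[3,1] (faults so far: 3)
  step 5: ref 2 -> FAULT, evict 1, frames=[3,2] (faults so far: 4)
  step 6: ref 4 -> FAULT, evict 3, frames=[4,2] (faults so far: 5)
  step 7: ref 3 -> FAULT, evict 2, frames=[4,3] (faults so far: 6)
  step 8: ref 3 -> HIT, frames=[4,3] (faults so far: 6)
  step 9: ref 3 -> HIT, frames=[4,3] (faults so far: 6)
  step 10: ref 3 -> HIT, frames=[4,3] (faults so far: 6)
  step 11: ref 4 -> HIT, frames=[4,3] (faults so far: 6)
  step 12: ref 4 -> HIT, frames=[4,3] (faults so far: 6)
  step 13: ref 1 -> FAULT, evict 4, frames=[1,3] (faults so far: 7)
  FIFO total faults: 7
--- LRU ---
  step 0: ref 2 -> FAULT, frames=[2,-] (faults so far: 1)
  step 1: ref 1 -> FAULT, frames=[2,1] (faults so far: 2)
  step 2: ref 2 -> HIT, frames=[2,1] (faults so far: 2)
  step 3: ref 1 -> HIT, frames=[2,1] (faults so far: 2)
  step 4: ref 3 -> FAULT, evict 2, frames=[3,1] (faults so far: 3)
  step 5: ref 2 -> FAULT, evict 1, frames=[3,2] (faults so far: 4)
  step 6: ref 4 -> FAULT, evict 3, frames=[4,2] (faults so far: 5)
  step 7: ref 3 -> FAULT, evict 2, frames=[4,3] (faults so far: 6)
  step 8: ref 3 -> HIT, frames=[4,3] (faults so far: 6)
  step 9: ref 3 -> HIT, frames=[4,3] (faults so far: 6)
  step 10: ref 3 -> HIT, frames=[4,3] (faults so far: 6)
  step 11: ref 4 -> HIT, frames=[4,3] (faults so far: 6)
  step 12: ref 4 -> HIT, frames=[4,3] (faults so far: 6)
  step 13: ref 1 -> FAULT, evict 3, frames=[4,1] (faults so far: 7)
  LRU total faults: 7
--- Optimal ---
  step 0: ref 2 -> FAULT, frames=[2,-] (faults so far: 1)
  step 1: ref 1 -> FAULT, frames=[2,1] (faults so far: 2)
  step 2: ref 2 -> HIT, frames=[2,1] (faults so far: 2)
  step 3: ref 1 -> HIT, frames=[2,1] (faults so far: 2)
  step 4: ref 3 -> FAULT, evict 1, frames=[2,3] (faults so far: 3)
  step 5: ref 2 -> HIT, frames=[2,3] (faults so far: 3)
  step 6: ref 4 -> FAULT, evict 2, frames=[4,3] (faults so far: 4)
  step 7: ref 3 -> HIT, frames=[4,3] (faults so far: 4)
  step 8: ref 3 -> HIT, frames=[4,3] (faults so far: 4)
  step 9: ref 3 -> HIT, frames=[4,3] (faults so far: 4)
  step 10: ref 3 -> HIT, frames=[4,3] (faults so far: 4)
  step 11: ref 4 -> HIT, frames=[4,3] (faults so far: 4)
  step 12: ref 4 -> HIT, frames=[4,3] (faults so far: 4)
  step 13: ref 1 -> FAULT, evict 3, frames=[4,1] (faults so far: 5)
  Optimal total faults: 5

Answer: 7 7 5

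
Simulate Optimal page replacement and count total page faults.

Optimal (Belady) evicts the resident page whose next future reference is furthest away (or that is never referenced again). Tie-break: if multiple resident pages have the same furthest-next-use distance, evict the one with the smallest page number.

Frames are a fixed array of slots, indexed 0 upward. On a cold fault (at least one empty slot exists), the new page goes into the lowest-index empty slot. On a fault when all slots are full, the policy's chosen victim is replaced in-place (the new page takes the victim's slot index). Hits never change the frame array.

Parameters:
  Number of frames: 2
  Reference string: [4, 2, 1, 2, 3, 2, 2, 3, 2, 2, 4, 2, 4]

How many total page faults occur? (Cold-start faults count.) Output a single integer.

Answer: 5

Derivation:
Step 0: ref 4 → FAULT, frames=[4,-]
Step 1: ref 2 → FAULT, frames=[4,2]
Step 2: ref 1 → FAULT (evict 4), frames=[1,2]
Step 3: ref 2 → HIT, frames=[1,2]
Step 4: ref 3 → FAULT (evict 1), frames=[3,2]
Step 5: ref 2 → HIT, frames=[3,2]
Step 6: ref 2 → HIT, frames=[3,2]
Step 7: ref 3 → HIT, frames=[3,2]
Step 8: ref 2 → HIT, frames=[3,2]
Step 9: ref 2 → HIT, frames=[3,2]
Step 10: ref 4 → FAULT (evict 3), frames=[4,2]
Step 11: ref 2 → HIT, frames=[4,2]
Step 12: ref 4 → HIT, frames=[4,2]
Total faults: 5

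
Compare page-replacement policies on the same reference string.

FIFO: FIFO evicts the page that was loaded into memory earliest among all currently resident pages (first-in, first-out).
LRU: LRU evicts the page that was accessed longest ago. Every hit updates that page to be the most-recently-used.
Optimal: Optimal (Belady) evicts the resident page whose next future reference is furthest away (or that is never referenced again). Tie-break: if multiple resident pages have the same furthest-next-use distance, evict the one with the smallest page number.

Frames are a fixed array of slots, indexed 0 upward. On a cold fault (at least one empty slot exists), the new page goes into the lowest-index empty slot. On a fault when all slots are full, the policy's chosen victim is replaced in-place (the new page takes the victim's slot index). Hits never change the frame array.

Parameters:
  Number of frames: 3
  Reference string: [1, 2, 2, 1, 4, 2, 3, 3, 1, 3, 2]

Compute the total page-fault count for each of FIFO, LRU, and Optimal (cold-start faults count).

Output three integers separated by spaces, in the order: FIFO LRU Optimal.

--- FIFO ---
  step 0: ref 1 -> FAULT, frames=[1,-,-] (faults so far: 1)
  step 1: ref 2 -> FAULT, frames=[1,2,-] (faults so far: 2)
  step 2: ref 2 -> HIT, frames=[1,2,-] (faults so far: 2)
  step 3: ref 1 -> HIT, frames=[1,2,-] (faults so far: 2)
  step 4: ref 4 -> FAULT, frames=[1,2,4] (faults so far: 3)
  step 5: ref 2 -> HIT, frames=[1,2,4] (faults so far: 3)
  step 6: ref 3 -> FAULT, evict 1, frames=[3,2,4] (faults so far: 4)
  step 7: ref 3 -> HIT, frames=[3,2,4] (faults so far: 4)
  step 8: ref 1 -> FAULT, evict 2, frames=[3,1,4] (faults so far: 5)
  step 9: ref 3 -> HIT, frames=[3,1,4] (faults so far: 5)
  step 10: ref 2 -> FAULT, evict 4, frames=[3,1,2] (faults so far: 6)
  FIFO total faults: 6
--- LRU ---
  step 0: ref 1 -> FAULT, frames=[1,-,-] (faults so far: 1)
  step 1: ref 2 -> FAULT, frames=[1,2,-] (faults so far: 2)
  step 2: ref 2 -> HIT, frames=[1,2,-] (faults so far: 2)
  step 3: ref 1 -> HIT, frames=[1,2,-] (faults so far: 2)
  step 4: ref 4 -> FAULT, frames=[1,2,4] (faults so far: 3)
  step 5: ref 2 -> HIT, frames=[1,2,4] (faults so far: 3)
  step 6: ref 3 -> FAULT, evict 1, frames=[3,2,4] (faults so far: 4)
  step 7: ref 3 -> HIT, frames=[3,2,4] (faults so far: 4)
  step 8: ref 1 -> FAULT, evict 4, frames=[3,2,1] (faults so far: 5)
  step 9: ref 3 -> HIT, frames=[3,2,1] (faults so far: 5)
  step 10: ref 2 -> HIT, frames=[3,2,1] (faults so far: 5)
  LRU total faults: 5
--- Optimal ---
  step 0: ref 1 -> FAULT, frames=[1,-,-] (faults so far: 1)
  step 1: ref 2 -> FAULT, frames=[1,2,-] (faults so far: 2)
  step 2: ref 2 -> HIT, frames=[1,2,-] (faults so far: 2)
  step 3: ref 1 -> HIT, frames=[1,2,-] (faults so far: 2)
  step 4: ref 4 -> FAULT, frames=[1,2,4] (faults so far: 3)
  step 5: ref 2 -> HIT, frames=[1,2,4] (faults so far: 3)
  step 6: ref 3 -> FAULT, evict 4, frames=[1,2,3] (faults so far: 4)
  step 7: ref 3 -> HIT, frames=[1,2,3] (faults so far: 4)
  step 8: ref 1 -> HIT, frames=[1,2,3] (faults so far: 4)
  step 9: ref 3 -> HIT, frames=[1,2,3] (faults so far: 4)
  step 10: ref 2 -> HIT, frames=[1,2,3] (faults so far: 4)
  Optimal total faults: 4

Answer: 6 5 4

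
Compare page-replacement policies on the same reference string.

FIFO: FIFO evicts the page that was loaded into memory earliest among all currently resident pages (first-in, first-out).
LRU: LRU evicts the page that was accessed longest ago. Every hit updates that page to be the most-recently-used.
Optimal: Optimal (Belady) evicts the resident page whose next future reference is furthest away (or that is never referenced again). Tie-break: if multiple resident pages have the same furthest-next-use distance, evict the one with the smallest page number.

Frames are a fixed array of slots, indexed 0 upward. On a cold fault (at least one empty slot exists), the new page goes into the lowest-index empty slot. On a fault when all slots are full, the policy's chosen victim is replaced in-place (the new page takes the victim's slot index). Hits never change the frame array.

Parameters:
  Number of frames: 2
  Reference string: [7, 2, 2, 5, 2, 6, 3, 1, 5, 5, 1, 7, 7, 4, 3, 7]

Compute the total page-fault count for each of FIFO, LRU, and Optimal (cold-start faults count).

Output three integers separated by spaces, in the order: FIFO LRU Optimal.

Answer: 11 11 9

Derivation:
--- FIFO ---
  step 0: ref 7 -> FAULT, frames=[7,-] (faults so far: 1)
  step 1: ref 2 -> FAULT, frames=[7,2] (faults so far: 2)
  step 2: ref 2 -> HIT, frames=[7,2] (faults so far: 2)
  step 3: ref 5 -> FAULT, evict 7, frames=[5,2] (faults so far: 3)
  step 4: ref 2 -> HIT, frames=[5,2] (faults so far: 3)
  step 5: ref 6 -> FAULT, evict 2, frames=[5,6] (faults so far: 4)
  step 6: ref 3 -> FAULT, evict 5, frames=[3,6] (faults so far: 5)
  step 7: ref 1 -> FAULT, evict 6, frames=[3,1] (faults so far: 6)
  step 8: ref 5 -> FAULT, evict 3, frames=[5,1] (faults so far: 7)
  step 9: ref 5 -> HIT, frames=[5,1] (faults so far: 7)
  step 10: ref 1 -> HIT, frames=[5,1] (faults so far: 7)
  step 11: ref 7 -> FAULT, evict 1, frames=[5,7] (faults so far: 8)
  step 12: ref 7 -> HIT, frames=[5,7] (faults so far: 8)
  step 13: ref 4 -> FAULT, evict 5, frames=[4,7] (faults so far: 9)
  step 14: ref 3 -> FAULT, evict 7, frames=[4,3] (faults so far: 10)
  step 15: ref 7 -> FAULT, evict 4, frames=[7,3] (faults so far: 11)
  FIFO total faults: 11
--- LRU ---
  step 0: ref 7 -> FAULT, frames=[7,-] (faults so far: 1)
  step 1: ref 2 -> FAULT, frames=[7,2] (faults so far: 2)
  step 2: ref 2 -> HIT, frames=[7,2] (faults so far: 2)
  step 3: ref 5 -> FAULT, evict 7, frames=[5,2] (faults so far: 3)
  step 4: ref 2 -> HIT, frames=[5,2] (faults so far: 3)
  step 5: ref 6 -> FAULT, evict 5, frames=[6,2] (faults so far: 4)
  step 6: ref 3 -> FAULT, evict 2, frames=[6,3] (faults so far: 5)
  step 7: ref 1 -> FAULT, evict 6, frames=[1,3] (faults so far: 6)
  step 8: ref 5 -> FAULT, evict 3, frames=[1,5] (faults so far: 7)
  step 9: ref 5 -> HIT, frames=[1,5] (faults so far: 7)
  step 10: ref 1 -> HIT, frames=[1,5] (faults so far: 7)
  step 11: ref 7 -> FAULT, evict 5, frames=[1,7] (faults so far: 8)
  step 12: ref 7 -> HIT, frames=[1,7] (faults so far: 8)
  step 13: ref 4 -> FAULT, evict 1, frames=[4,7] (faults so far: 9)
  step 14: ref 3 -> FAULT, evict 7, frames=[4,3] (faults so far: 10)
  step 15: ref 7 -> FAULT, evict 4, frames=[7,3] (faults so far: 11)
  LRU total faults: 11
--- Optimal ---
  step 0: ref 7 -> FAULT, frames=[7,-] (faults so far: 1)
  step 1: ref 2 -> FAULT, frames=[7,2] (faults so far: 2)
  step 2: ref 2 -> HIT, frames=[7,2] (faults so far: 2)
  step 3: ref 5 -> FAULT, evict 7, frames=[5,2] (faults so far: 3)
  step 4: ref 2 -> HIT, frames=[5,2] (faults so far: 3)
  step 5: ref 6 -> FAULT, evict 2, frames=[5,6] (faults so far: 4)
  step 6: ref 3 -> FAULT, evict 6, frames=[5,3] (faults so far: 5)
  step 7: ref 1 -> FAULT, evict 3, frames=[5,1] (faults so far: 6)
  step 8: ref 5 -> HIT, frames=[5,1] (faults so far: 6)
  step 9: ref 5 -> HIT, frames=[5,1] (faults so far: 6)
  step 10: ref 1 -> HIT, frames=[5,1] (faults so far: 6)
  step 11: ref 7 -> FAULT, evict 1, frames=[5,7] (faults so far: 7)
  step 12: ref 7 -> HIT, frames=[5,7] (faults so far: 7)
  step 13: ref 4 -> FAULT, evict 5, frames=[4,7] (faults so far: 8)
  step 14: ref 3 -> FAULT, evict 4, frames=[3,7] (faults so far: 9)
  step 15: ref 7 -> HIT, frames=[3,7] (faults so far: 9)
  Optimal total faults: 9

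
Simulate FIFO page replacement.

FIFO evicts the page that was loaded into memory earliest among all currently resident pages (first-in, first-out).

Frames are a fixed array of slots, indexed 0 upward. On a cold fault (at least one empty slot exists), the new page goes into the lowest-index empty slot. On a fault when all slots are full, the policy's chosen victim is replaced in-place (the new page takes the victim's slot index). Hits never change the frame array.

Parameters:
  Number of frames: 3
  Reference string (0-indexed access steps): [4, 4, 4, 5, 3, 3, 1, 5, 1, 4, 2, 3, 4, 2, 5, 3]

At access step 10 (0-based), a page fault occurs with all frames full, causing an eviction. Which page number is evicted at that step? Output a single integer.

Step 0: ref 4 -> FAULT, frames=[4,-,-]
Step 1: ref 4 -> HIT, frames=[4,-,-]
Step 2: ref 4 -> HIT, frames=[4,-,-]
Step 3: ref 5 -> FAULT, frames=[4,5,-]
Step 4: ref 3 -> FAULT, frames=[4,5,3]
Step 5: ref 3 -> HIT, frames=[4,5,3]
Step 6: ref 1 -> FAULT, evict 4, frames=[1,5,3]
Step 7: ref 5 -> HIT, frames=[1,5,3]
Step 8: ref 1 -> HIT, frames=[1,5,3]
Step 9: ref 4 -> FAULT, evict 5, frames=[1,4,3]
Step 10: ref 2 -> FAULT, evict 3, frames=[1,4,2]
At step 10: evicted page 3

Answer: 3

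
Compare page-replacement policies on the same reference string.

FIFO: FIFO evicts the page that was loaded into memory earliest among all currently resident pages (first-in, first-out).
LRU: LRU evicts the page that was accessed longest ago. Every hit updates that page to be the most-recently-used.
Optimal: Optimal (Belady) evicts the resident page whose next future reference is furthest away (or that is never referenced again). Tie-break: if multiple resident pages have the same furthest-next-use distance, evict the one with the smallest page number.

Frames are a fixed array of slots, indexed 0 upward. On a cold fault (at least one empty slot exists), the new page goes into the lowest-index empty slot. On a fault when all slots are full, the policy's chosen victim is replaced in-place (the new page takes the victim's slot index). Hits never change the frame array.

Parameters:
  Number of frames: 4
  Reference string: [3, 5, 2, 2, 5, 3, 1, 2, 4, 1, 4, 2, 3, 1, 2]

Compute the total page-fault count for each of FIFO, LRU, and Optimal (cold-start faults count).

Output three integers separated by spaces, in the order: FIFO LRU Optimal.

--- FIFO ---
  step 0: ref 3 -> FAULT, frames=[3,-,-,-] (faults so far: 1)
  step 1: ref 5 -> FAULT, frames=[3,5,-,-] (faults so far: 2)
  step 2: ref 2 -> FAULT, frames=[3,5,2,-] (faults so far: 3)
  step 3: ref 2 -> HIT, frames=[3,5,2,-] (faults so far: 3)
  step 4: ref 5 -> HIT, frames=[3,5,2,-] (faults so far: 3)
  step 5: ref 3 -> HIT, frames=[3,5,2,-] (faults so far: 3)
  step 6: ref 1 -> FAULT, frames=[3,5,2,1] (faults so far: 4)
  step 7: ref 2 -> HIT, frames=[3,5,2,1] (faults so far: 4)
  step 8: ref 4 -> FAULT, evict 3, frames=[4,5,2,1] (faults so far: 5)
  step 9: ref 1 -> HIT, frames=[4,5,2,1] (faults so far: 5)
  step 10: ref 4 -> HIT, frames=[4,5,2,1] (faults so far: 5)
  step 11: ref 2 -> HIT, frames=[4,5,2,1] (faults so far: 5)
  step 12: ref 3 -> FAULT, evict 5, frames=[4,3,2,1] (faults so far: 6)
  step 13: ref 1 -> HIT, frames=[4,3,2,1] (faults so far: 6)
  step 14: ref 2 -> HIT, frames=[4,3,2,1] (faults so far: 6)
  FIFO total faults: 6
--- LRU ---
  step 0: ref 3 -> FAULT, frames=[3,-,-,-] (faults so far: 1)
  step 1: ref 5 -> FAULT, frames=[3,5,-,-] (faults so far: 2)
  step 2: ref 2 -> FAULT, frames=[3,5,2,-] (faults so far: 3)
  step 3: ref 2 -> HIT, frames=[3,5,2,-] (faults so far: 3)
  step 4: ref 5 -> HIT, frames=[3,5,2,-] (faults so far: 3)
  step 5: ref 3 -> HIT, frames=[3,5,2,-] (faults so far: 3)
  step 6: ref 1 -> FAULT, frames=[3,5,2,1] (faults so far: 4)
  step 7: ref 2 -> HIT, frames=[3,5,2,1] (faults so far: 4)
  step 8: ref 4 -> FAULT, evict 5, frames=[3,4,2,1] (faults so far: 5)
  step 9: ref 1 -> HIT, frames=[3,4,2,1] (faults so far: 5)
  step 10: ref 4 -> HIT, frames=[3,4,2,1] (faults so far: 5)
  step 11: ref 2 -> HIT, frames=[3,4,2,1] (faults so far: 5)
  step 12: ref 3 -> HIT, frames=[3,4,2,1] (faults so far: 5)
  step 13: ref 1 -> HIT, frames=[3,4,2,1] (faults so far: 5)
  step 14: ref 2 -> HIT, frames=[3,4,2,1] (faults so far: 5)
  LRU total faults: 5
--- Optimal ---
  step 0: ref 3 -> FAULT, frames=[3,-,-,-] (faults so far: 1)
  step 1: ref 5 -> FAULT, frames=[3,5,-,-] (faults so far: 2)
  step 2: ref 2 -> FAULT, frames=[3,5,2,-] (faults so far: 3)
  step 3: ref 2 -> HIT, frames=[3,5,2,-] (faults so far: 3)
  step 4: ref 5 -> HIT, frames=[3,5,2,-] (faults so far: 3)
  step 5: ref 3 -> HIT, frames=[3,5,2,-] (faults so far: 3)
  step 6: ref 1 -> FAULT, frames=[3,5,2,1] (faults so far: 4)
  step 7: ref 2 -> HIT, frames=[3,5,2,1] (faults so far: 4)
  step 8: ref 4 -> FAULT, evict 5, frames=[3,4,2,1] (faults so far: 5)
  step 9: ref 1 -> HIT, frames=[3,4,2,1] (faults so far: 5)
  step 10: ref 4 -> HIT, frames=[3,4,2,1] (faults so far: 5)
  step 11: ref 2 -> HIT, frames=[3,4,2,1] (faults so far: 5)
  step 12: ref 3 -> HIT, frames=[3,4,2,1] (faults so far: 5)
  step 13: ref 1 -> HIT, frames=[3,4,2,1] (faults so far: 5)
  step 14: ref 2 -> HIT, frames=[3,4,2,1] (faults so far: 5)
  Optimal total faults: 5

Answer: 6 5 5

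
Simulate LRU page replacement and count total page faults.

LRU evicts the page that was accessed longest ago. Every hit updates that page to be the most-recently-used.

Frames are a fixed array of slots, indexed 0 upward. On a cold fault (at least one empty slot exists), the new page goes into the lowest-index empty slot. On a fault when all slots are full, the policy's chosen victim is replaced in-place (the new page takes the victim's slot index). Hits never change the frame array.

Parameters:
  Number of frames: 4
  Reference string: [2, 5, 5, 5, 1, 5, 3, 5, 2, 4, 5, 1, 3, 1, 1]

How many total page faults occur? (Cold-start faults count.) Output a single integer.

Step 0: ref 2 → FAULT, frames=[2,-,-,-]
Step 1: ref 5 → FAULT, frames=[2,5,-,-]
Step 2: ref 5 → HIT, frames=[2,5,-,-]
Step 3: ref 5 → HIT, frames=[2,5,-,-]
Step 4: ref 1 → FAULT, frames=[2,5,1,-]
Step 5: ref 5 → HIT, frames=[2,5,1,-]
Step 6: ref 3 → FAULT, frames=[2,5,1,3]
Step 7: ref 5 → HIT, frames=[2,5,1,3]
Step 8: ref 2 → HIT, frames=[2,5,1,3]
Step 9: ref 4 → FAULT (evict 1), frames=[2,5,4,3]
Step 10: ref 5 → HIT, frames=[2,5,4,3]
Step 11: ref 1 → FAULT (evict 3), frames=[2,5,4,1]
Step 12: ref 3 → FAULT (evict 2), frames=[3,5,4,1]
Step 13: ref 1 → HIT, frames=[3,5,4,1]
Step 14: ref 1 → HIT, frames=[3,5,4,1]
Total faults: 7

Answer: 7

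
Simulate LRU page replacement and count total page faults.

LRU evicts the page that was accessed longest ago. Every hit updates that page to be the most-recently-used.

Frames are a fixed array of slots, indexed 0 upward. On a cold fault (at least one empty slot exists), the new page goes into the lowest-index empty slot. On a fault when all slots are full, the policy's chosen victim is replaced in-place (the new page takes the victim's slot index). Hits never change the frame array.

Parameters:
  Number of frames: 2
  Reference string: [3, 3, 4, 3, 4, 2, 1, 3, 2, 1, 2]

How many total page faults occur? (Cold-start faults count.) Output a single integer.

Answer: 7

Derivation:
Step 0: ref 3 → FAULT, frames=[3,-]
Step 1: ref 3 → HIT, frames=[3,-]
Step 2: ref 4 → FAULT, frames=[3,4]
Step 3: ref 3 → HIT, frames=[3,4]
Step 4: ref 4 → HIT, frames=[3,4]
Step 5: ref 2 → FAULT (evict 3), frames=[2,4]
Step 6: ref 1 → FAULT (evict 4), frames=[2,1]
Step 7: ref 3 → FAULT (evict 2), frames=[3,1]
Step 8: ref 2 → FAULT (evict 1), frames=[3,2]
Step 9: ref 1 → FAULT (evict 3), frames=[1,2]
Step 10: ref 2 → HIT, frames=[1,2]
Total faults: 7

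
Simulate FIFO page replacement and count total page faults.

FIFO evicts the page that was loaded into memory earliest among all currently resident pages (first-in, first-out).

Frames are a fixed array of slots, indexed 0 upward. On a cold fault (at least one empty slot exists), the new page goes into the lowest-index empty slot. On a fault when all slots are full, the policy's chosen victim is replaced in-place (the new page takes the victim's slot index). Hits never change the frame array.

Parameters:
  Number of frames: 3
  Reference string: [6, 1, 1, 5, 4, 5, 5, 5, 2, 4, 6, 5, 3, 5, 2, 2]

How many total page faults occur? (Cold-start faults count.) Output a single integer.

Step 0: ref 6 → FAULT, frames=[6,-,-]
Step 1: ref 1 → FAULT, frames=[6,1,-]
Step 2: ref 1 → HIT, frames=[6,1,-]
Step 3: ref 5 → FAULT, frames=[6,1,5]
Step 4: ref 4 → FAULT (evict 6), frames=[4,1,5]
Step 5: ref 5 → HIT, frames=[4,1,5]
Step 6: ref 5 → HIT, frames=[4,1,5]
Step 7: ref 5 → HIT, frames=[4,1,5]
Step 8: ref 2 → FAULT (evict 1), frames=[4,2,5]
Step 9: ref 4 → HIT, frames=[4,2,5]
Step 10: ref 6 → FAULT (evict 5), frames=[4,2,6]
Step 11: ref 5 → FAULT (evict 4), frames=[5,2,6]
Step 12: ref 3 → FAULT (evict 2), frames=[5,3,6]
Step 13: ref 5 → HIT, frames=[5,3,6]
Step 14: ref 2 → FAULT (evict 6), frames=[5,3,2]
Step 15: ref 2 → HIT, frames=[5,3,2]
Total faults: 9

Answer: 9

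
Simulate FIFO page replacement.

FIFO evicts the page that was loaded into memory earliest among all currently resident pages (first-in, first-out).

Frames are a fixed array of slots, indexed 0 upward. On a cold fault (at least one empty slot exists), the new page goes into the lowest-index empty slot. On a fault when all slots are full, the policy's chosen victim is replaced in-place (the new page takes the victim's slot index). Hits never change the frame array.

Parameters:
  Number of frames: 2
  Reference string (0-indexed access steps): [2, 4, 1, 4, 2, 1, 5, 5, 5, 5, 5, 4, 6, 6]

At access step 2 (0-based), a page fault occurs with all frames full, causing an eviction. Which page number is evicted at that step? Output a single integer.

Step 0: ref 2 -> FAULT, frames=[2,-]
Step 1: ref 4 -> FAULT, frames=[2,4]
Step 2: ref 1 -> FAULT, evict 2, frames=[1,4]
At step 2: evicted page 2

Answer: 2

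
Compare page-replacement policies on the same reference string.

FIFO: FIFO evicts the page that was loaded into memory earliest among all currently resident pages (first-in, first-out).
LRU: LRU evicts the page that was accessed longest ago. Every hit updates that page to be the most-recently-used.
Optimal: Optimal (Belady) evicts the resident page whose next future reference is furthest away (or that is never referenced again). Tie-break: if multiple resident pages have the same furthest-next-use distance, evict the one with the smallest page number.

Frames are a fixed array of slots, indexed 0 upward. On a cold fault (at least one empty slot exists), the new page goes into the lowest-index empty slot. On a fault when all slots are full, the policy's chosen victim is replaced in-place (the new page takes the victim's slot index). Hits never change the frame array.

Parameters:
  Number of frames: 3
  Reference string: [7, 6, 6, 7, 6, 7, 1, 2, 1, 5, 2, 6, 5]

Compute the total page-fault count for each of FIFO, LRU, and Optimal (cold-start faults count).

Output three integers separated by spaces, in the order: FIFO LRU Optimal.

--- FIFO ---
  step 0: ref 7 -> FAULT, frames=[7,-,-] (faults so far: 1)
  step 1: ref 6 -> FAULT, frames=[7,6,-] (faults so far: 2)
  step 2: ref 6 -> HIT, frames=[7,6,-] (faults so far: 2)
  step 3: ref 7 -> HIT, frames=[7,6,-] (faults so far: 2)
  step 4: ref 6 -> HIT, frames=[7,6,-] (faults so far: 2)
  step 5: ref 7 -> HIT, frames=[7,6,-] (faults so far: 2)
  step 6: ref 1 -> FAULT, frames=[7,6,1] (faults so far: 3)
  step 7: ref 2 -> FAULT, evict 7, frames=[2,6,1] (faults so far: 4)
  step 8: ref 1 -> HIT, frames=[2,6,1] (faults so far: 4)
  step 9: ref 5 -> FAULT, evict 6, frames=[2,5,1] (faults so far: 5)
  step 10: ref 2 -> HIT, frames=[2,5,1] (faults so far: 5)
  step 11: ref 6 -> FAULT, evict 1, frames=[2,5,6] (faults so far: 6)
  step 12: ref 5 -> HIT, frames=[2,5,6] (faults so far: 6)
  FIFO total faults: 6
--- LRU ---
  step 0: ref 7 -> FAULT, frames=[7,-,-] (faults so far: 1)
  step 1: ref 6 -> FAULT, frames=[7,6,-] (faults so far: 2)
  step 2: ref 6 -> HIT, frames=[7,6,-] (faults so far: 2)
  step 3: ref 7 -> HIT, frames=[7,6,-] (faults so far: 2)
  step 4: ref 6 -> HIT, frames=[7,6,-] (faults so far: 2)
  step 5: ref 7 -> HIT, frames=[7,6,-] (faults so far: 2)
  step 6: ref 1 -> FAULT, frames=[7,6,1] (faults so far: 3)
  step 7: ref 2 -> FAULT, evict 6, frames=[7,2,1] (faults so far: 4)
  step 8: ref 1 -> HIT, frames=[7,2,1] (faults so far: 4)
  step 9: ref 5 -> FAULT, evict 7, frames=[5,2,1] (faults so far: 5)
  step 10: ref 2 -> HIT, frames=[5,2,1] (faults so far: 5)
  step 11: ref 6 -> FAULT, evict 1, frames=[5,2,6] (faults so far: 6)
  step 12: ref 5 -> HIT, frames=[5,2,6] (faults so far: 6)
  LRU total faults: 6
--- Optimal ---
  step 0: ref 7 -> FAULT, frames=[7,-,-] (faults so far: 1)
  step 1: ref 6 -> FAULT, frames=[7,6,-] (faults so far: 2)
  step 2: ref 6 -> HIT, frames=[7,6,-] (faults so far: 2)
  step 3: ref 7 -> HIT, frames=[7,6,-] (faults so far: 2)
  step 4: ref 6 -> HIT, frames=[7,6,-] (faults so far: 2)
  step 5: ref 7 -> HIT, frames=[7,6,-] (faults so far: 2)
  step 6: ref 1 -> FAULT, frames=[7,6,1] (faults so far: 3)
  step 7: ref 2 -> FAULT, evict 7, frames=[2,6,1] (faults so far: 4)
  step 8: ref 1 -> HIT, frames=[2,6,1] (faults so far: 4)
  step 9: ref 5 -> FAULT, evict 1, frames=[2,6,5] (faults so far: 5)
  step 10: ref 2 -> HIT, frames=[2,6,5] (faults so far: 5)
  step 11: ref 6 -> HIT, frames=[2,6,5] (faults so far: 5)
  step 12: ref 5 -> HIT, frames=[2,6,5] (faults so far: 5)
  Optimal total faults: 5

Answer: 6 6 5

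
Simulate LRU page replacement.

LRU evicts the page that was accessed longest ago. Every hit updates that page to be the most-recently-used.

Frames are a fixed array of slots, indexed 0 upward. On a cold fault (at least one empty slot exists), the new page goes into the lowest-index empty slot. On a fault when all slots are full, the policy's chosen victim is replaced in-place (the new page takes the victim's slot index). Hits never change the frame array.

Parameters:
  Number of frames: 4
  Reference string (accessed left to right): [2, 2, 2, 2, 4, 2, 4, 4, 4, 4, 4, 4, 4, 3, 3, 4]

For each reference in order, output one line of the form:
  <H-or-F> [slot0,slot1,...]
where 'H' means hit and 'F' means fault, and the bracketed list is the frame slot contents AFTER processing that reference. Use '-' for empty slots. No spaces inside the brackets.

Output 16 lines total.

F [2,-,-,-]
H [2,-,-,-]
H [2,-,-,-]
H [2,-,-,-]
F [2,4,-,-]
H [2,4,-,-]
H [2,4,-,-]
H [2,4,-,-]
H [2,4,-,-]
H [2,4,-,-]
H [2,4,-,-]
H [2,4,-,-]
H [2,4,-,-]
F [2,4,3,-]
H [2,4,3,-]
H [2,4,3,-]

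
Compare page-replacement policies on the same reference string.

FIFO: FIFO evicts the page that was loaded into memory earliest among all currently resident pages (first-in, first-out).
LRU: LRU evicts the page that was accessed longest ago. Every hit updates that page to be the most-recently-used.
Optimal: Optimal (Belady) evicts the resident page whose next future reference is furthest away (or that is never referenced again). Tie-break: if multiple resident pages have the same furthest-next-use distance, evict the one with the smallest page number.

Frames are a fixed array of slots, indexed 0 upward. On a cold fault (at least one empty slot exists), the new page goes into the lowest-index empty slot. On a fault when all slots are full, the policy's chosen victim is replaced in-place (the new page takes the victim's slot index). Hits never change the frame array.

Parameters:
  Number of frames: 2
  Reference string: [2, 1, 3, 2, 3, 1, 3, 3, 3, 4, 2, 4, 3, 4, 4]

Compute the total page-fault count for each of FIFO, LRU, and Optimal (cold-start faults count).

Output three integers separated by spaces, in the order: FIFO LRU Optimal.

--- FIFO ---
  step 0: ref 2 -> FAULT, frames=[2,-] (faults so far: 1)
  step 1: ref 1 -> FAULT, frames=[2,1] (faults so far: 2)
  step 2: ref 3 -> FAULT, evict 2, frames=[3,1] (faults so far: 3)
  step 3: ref 2 -> FAULT, evict 1, frames=[3,2] (faults so far: 4)
  step 4: ref 3 -> HIT, frames=[3,2] (faults so far: 4)
  step 5: ref 1 -> FAULT, evict 3, frames=[1,2] (faults so far: 5)
  step 6: ref 3 -> FAULT, evict 2, frames=[1,3] (faults so far: 6)
  step 7: ref 3 -> HIT, frames=[1,3] (faults so far: 6)
  step 8: ref 3 -> HIT, frames=[1,3] (faults so far: 6)
  step 9: ref 4 -> FAULT, evict 1, frames=[4,3] (faults so far: 7)
  step 10: ref 2 -> FAULT, evict 3, frames=[4,2] (faults so far: 8)
  step 11: ref 4 -> HIT, frames=[4,2] (faults so far: 8)
  step 12: ref 3 -> FAULT, evict 4, frames=[3,2] (faults so far: 9)
  step 13: ref 4 -> FAULT, evict 2, frames=[3,4] (faults so far: 10)
  step 14: ref 4 -> HIT, frames=[3,4] (faults so far: 10)
  FIFO total faults: 10
--- LRU ---
  step 0: ref 2 -> FAULT, frames=[2,-] (faults so far: 1)
  step 1: ref 1 -> FAULT, frames=[2,1] (faults so far: 2)
  step 2: ref 3 -> FAULT, evict 2, frames=[3,1] (faults so far: 3)
  step 3: ref 2 -> FAULT, evict 1, frames=[3,2] (faults so far: 4)
  step 4: ref 3 -> HIT, frames=[3,2] (faults so far: 4)
  step 5: ref 1 -> FAULT, evict 2, frames=[3,1] (faults so far: 5)
  step 6: ref 3 -> HIT, frames=[3,1] (faults so far: 5)
  step 7: ref 3 -> HIT, frames=[3,1] (faults so far: 5)
  step 8: ref 3 -> HIT, frames=[3,1] (faults so far: 5)
  step 9: ref 4 -> FAULT, evict 1, frames=[3,4] (faults so far: 6)
  step 10: ref 2 -> FAULT, evict 3, frames=[2,4] (faults so far: 7)
  step 11: ref 4 -> HIT, frames=[2,4] (faults so far: 7)
  step 12: ref 3 -> FAULT, evict 2, frames=[3,4] (faults so far: 8)
  step 13: ref 4 -> HIT, frames=[3,4] (faults so far: 8)
  step 14: ref 4 -> HIT, frames=[3,4] (faults so far: 8)
  LRU total faults: 8
--- Optimal ---
  step 0: ref 2 -> FAULT, frames=[2,-] (faults so far: 1)
  step 1: ref 1 -> FAULT, frames=[2,1] (faults so far: 2)
  step 2: ref 3 -> FAULT, evict 1, frames=[2,3] (faults so far: 3)
  step 3: ref 2 -> HIT, frames=[2,3] (faults so far: 3)
  step 4: ref 3 -> HIT, frames=[2,3] (faults so far: 3)
  step 5: ref 1 -> FAULT, evict 2, frames=[1,3] (faults so far: 4)
  step 6: ref 3 -> HIT, frames=[1,3] (faults so far: 4)
  step 7: ref 3 -> HIT, frames=[1,3] (faults so far: 4)
  step 8: ref 3 -> HIT, frames=[1,3] (faults so far: 4)
  step 9: ref 4 -> FAULT, evict 1, frames=[4,3] (faults so far: 5)
  step 10: ref 2 -> FAULT, evict 3, frames=[4,2] (faults so far: 6)
  step 11: ref 4 -> HIT, frames=[4,2] (faults so far: 6)
  step 12: ref 3 -> FAULT, evict 2, frames=[4,3] (faults so far: 7)
  step 13: ref 4 -> HIT, frames=[4,3] (faults so far: 7)
  step 14: ref 4 -> HIT, frames=[4,3] (faults so far: 7)
  Optimal total faults: 7

Answer: 10 8 7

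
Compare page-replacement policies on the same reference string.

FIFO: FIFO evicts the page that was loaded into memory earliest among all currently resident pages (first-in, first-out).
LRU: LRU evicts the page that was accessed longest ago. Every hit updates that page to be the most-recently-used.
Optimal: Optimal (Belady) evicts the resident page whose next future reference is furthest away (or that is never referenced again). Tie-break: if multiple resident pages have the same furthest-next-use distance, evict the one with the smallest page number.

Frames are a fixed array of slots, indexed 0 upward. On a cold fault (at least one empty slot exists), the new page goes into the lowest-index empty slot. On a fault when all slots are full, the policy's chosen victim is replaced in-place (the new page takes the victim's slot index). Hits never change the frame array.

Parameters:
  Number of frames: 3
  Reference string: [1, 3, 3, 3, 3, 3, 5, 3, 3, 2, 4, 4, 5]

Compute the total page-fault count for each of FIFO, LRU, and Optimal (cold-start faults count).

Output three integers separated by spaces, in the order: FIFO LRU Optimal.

--- FIFO ---
  step 0: ref 1 -> FAULT, frames=[1,-,-] (faults so far: 1)
  step 1: ref 3 -> FAULT, frames=[1,3,-] (faults so far: 2)
  step 2: ref 3 -> HIT, frames=[1,3,-] (faults so far: 2)
  step 3: ref 3 -> HIT, frames=[1,3,-] (faults so far: 2)
  step 4: ref 3 -> HIT, frames=[1,3,-] (faults so far: 2)
  step 5: ref 3 -> HIT, frames=[1,3,-] (faults so far: 2)
  step 6: ref 5 -> FAULT, frames=[1,3,5] (faults so far: 3)
  step 7: ref 3 -> HIT, frames=[1,3,5] (faults so far: 3)
  step 8: ref 3 -> HIT, frames=[1,3,5] (faults so far: 3)
  step 9: ref 2 -> FAULT, evict 1, frames=[2,3,5] (faults so far: 4)
  step 10: ref 4 -> FAULT, evict 3, frames=[2,4,5] (faults so far: 5)
  step 11: ref 4 -> HIT, frames=[2,4,5] (faults so far: 5)
  step 12: ref 5 -> HIT, frames=[2,4,5] (faults so far: 5)
  FIFO total faults: 5
--- LRU ---
  step 0: ref 1 -> FAULT, frames=[1,-,-] (faults so far: 1)
  step 1: ref 3 -> FAULT, frames=[1,3,-] (faults so far: 2)
  step 2: ref 3 -> HIT, frames=[1,3,-] (faults so far: 2)
  step 3: ref 3 -> HIT, frames=[1,3,-] (faults so far: 2)
  step 4: ref 3 -> HIT, frames=[1,3,-] (faults so far: 2)
  step 5: ref 3 -> HIT, frames=[1,3,-] (faults so far: 2)
  step 6: ref 5 -> FAULT, frames=[1,3,5] (faults so far: 3)
  step 7: ref 3 -> HIT, frames=[1,3,5] (faults so far: 3)
  step 8: ref 3 -> HIT, frames=[1,3,5] (faults so far: 3)
  step 9: ref 2 -> FAULT, evict 1, frames=[2,3,5] (faults so far: 4)
  step 10: ref 4 -> FAULT, evict 5, frames=[2,3,4] (faults so far: 5)
  step 11: ref 4 -> HIT, frames=[2,3,4] (faults so far: 5)
  step 12: ref 5 -> FAULT, evict 3, frames=[2,5,4] (faults so far: 6)
  LRU total faults: 6
--- Optimal ---
  step 0: ref 1 -> FAULT, frames=[1,-,-] (faults so far: 1)
  step 1: ref 3 -> FAULT, frames=[1,3,-] (faults so far: 2)
  step 2: ref 3 -> HIT, frames=[1,3,-] (faults so far: 2)
  step 3: ref 3 -> HIT, frames=[1,3,-] (faults so far: 2)
  step 4: ref 3 -> HIT, frames=[1,3,-] (faults so far: 2)
  step 5: ref 3 -> HIT, frames=[1,3,-] (faults so far: 2)
  step 6: ref 5 -> FAULT, frames=[1,3,5] (faults so far: 3)
  step 7: ref 3 -> HIT, frames=[1,3,5] (faults so far: 3)
  step 8: ref 3 -> HIT, frames=[1,3,5] (faults so far: 3)
  step 9: ref 2 -> FAULT, evict 1, frames=[2,3,5] (faults so far: 4)
  step 10: ref 4 -> FAULT, evict 2, frames=[4,3,5] (faults so far: 5)
  step 11: ref 4 -> HIT, frames=[4,3,5] (faults so far: 5)
  step 12: ref 5 -> HIT, frames=[4,3,5] (faults so far: 5)
  Optimal total faults: 5

Answer: 5 6 5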